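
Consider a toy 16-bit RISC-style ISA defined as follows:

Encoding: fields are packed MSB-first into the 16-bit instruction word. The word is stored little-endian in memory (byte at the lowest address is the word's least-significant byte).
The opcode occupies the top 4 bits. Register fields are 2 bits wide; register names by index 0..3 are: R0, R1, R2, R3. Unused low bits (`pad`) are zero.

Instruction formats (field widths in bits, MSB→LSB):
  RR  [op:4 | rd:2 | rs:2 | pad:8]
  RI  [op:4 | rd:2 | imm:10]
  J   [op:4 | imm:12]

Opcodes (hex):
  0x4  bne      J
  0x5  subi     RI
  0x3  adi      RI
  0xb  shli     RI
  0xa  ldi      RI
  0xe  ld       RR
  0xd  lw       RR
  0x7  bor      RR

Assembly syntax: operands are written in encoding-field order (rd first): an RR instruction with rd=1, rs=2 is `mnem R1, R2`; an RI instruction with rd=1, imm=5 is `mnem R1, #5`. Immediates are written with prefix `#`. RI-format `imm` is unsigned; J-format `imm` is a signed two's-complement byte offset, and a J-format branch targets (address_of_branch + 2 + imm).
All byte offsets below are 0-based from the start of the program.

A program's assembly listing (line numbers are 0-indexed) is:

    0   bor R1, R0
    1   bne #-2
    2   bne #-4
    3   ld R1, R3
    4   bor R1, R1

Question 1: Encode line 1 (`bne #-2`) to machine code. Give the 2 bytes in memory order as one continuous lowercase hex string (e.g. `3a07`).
fe4f

line 1 (bne): pack op=0x4:4|imm=-2:12 = 0x4ffe; little→ fe 4f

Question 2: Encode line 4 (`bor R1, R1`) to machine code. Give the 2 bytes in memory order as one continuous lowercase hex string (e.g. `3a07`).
4. bor fields op=0x7:4|rd=1:2|rs=1:2|pad=0:8 → word 7500h → 00 75

0075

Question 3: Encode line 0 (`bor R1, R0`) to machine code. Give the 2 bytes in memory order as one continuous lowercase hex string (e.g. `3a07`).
0074

0. bor fields op=0x7:4|rd=1:2|rs=0:2|pad=0:8 → word 7400h → 00 74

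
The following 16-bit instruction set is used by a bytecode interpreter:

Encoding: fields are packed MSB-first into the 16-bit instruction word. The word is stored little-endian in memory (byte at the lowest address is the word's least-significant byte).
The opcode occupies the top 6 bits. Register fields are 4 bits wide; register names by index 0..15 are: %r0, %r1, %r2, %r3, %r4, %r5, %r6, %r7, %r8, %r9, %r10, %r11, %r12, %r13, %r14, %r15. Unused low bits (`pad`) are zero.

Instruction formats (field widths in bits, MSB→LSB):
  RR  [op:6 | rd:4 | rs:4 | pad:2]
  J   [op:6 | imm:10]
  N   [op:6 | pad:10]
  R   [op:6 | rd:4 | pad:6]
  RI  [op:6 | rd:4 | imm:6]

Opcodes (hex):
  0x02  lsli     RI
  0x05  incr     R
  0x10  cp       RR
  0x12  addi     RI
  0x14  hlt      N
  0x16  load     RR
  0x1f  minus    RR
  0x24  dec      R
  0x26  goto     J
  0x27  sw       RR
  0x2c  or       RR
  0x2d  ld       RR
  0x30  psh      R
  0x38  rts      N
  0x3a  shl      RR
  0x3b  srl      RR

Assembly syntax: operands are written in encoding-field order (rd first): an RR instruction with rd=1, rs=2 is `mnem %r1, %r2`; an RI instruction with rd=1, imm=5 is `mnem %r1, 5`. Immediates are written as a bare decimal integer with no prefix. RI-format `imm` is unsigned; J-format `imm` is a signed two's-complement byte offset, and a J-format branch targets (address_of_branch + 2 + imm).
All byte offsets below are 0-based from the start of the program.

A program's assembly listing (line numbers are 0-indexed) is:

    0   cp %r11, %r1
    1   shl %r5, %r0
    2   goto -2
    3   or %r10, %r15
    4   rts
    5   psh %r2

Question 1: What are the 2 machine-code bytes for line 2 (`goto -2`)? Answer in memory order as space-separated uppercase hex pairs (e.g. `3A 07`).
2. goto fields op=0x26:6|imm=-2:10 → word 9bfeh → fe 9b

FE 9B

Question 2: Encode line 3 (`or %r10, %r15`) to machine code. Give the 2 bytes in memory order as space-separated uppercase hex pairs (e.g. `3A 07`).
L3: or op=0x2c:6|rd=10:4|rs=15:4|pad=0:2 ⇒ 0xb2bc ⇒ little bc b2

BC B2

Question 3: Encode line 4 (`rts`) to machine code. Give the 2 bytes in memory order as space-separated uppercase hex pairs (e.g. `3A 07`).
4. rts fields op=0x38:6|pad=0:10 → word e000h → 00 e0

00 E0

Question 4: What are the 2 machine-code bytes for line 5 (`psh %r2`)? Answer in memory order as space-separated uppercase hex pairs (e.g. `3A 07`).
5. psh fields op=0x30:6|rd=2:4|pad=0:6 → word c080h → 80 c0

80 C0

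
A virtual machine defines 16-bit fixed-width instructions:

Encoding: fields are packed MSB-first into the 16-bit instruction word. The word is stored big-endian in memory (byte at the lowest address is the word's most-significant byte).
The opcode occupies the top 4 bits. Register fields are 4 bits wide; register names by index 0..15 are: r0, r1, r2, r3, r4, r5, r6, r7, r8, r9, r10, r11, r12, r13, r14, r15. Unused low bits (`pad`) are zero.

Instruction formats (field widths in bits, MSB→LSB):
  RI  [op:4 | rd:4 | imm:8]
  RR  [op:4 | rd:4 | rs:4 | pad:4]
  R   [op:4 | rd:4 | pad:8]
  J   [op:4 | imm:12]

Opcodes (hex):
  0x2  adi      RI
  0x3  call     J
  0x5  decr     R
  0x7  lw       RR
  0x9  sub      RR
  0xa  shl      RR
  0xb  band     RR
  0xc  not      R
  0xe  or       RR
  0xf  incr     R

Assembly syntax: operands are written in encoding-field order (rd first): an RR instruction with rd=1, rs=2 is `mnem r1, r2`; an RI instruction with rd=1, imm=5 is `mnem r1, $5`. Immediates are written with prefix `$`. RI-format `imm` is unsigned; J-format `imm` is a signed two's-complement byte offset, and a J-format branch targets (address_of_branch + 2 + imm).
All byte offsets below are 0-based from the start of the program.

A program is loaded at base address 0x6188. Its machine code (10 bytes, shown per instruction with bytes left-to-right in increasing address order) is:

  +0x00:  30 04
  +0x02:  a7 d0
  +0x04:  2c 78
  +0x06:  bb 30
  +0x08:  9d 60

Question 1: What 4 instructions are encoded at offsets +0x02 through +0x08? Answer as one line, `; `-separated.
shl r7, r13; adi r12, $120; band r11, r3; sub r13, r6

[02] a7 d0 → 0xa7d0
  top 4b → 0xa → shl [RR]
  rd: (w>>8)&0xf=0x7 → r7
  rs: (w>>4)&0xf=0xd → r13
[04] 2c 78 → 0x2c78
  top 4b → 0x2 → adi [RI]
  rd: (w>>8)&0xf=0xc → r12
  imm: (w>>0)&0xff=0x78 → $120
[06] bb 30 → 0xbb30
  top 4b → 0xb → band [RR]
  rd: (w>>8)&0xf=0xb → r11
  rs: (w>>4)&0xf=0x3 → r3
[08] 9d 60 → 0x9d60
  top 4b → 0x9 → sub [RR]
  rd: (w>>8)&0xf=0xd → r13
  rs: (w>>4)&0xf=0x6 → r6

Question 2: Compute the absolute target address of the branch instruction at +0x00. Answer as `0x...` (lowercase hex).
0x618e

[00] 30 04 → 0x3004
  top 4b → 0x3 → call [J]
  imm@[11:0]=0x4 ⇒ $4
  target = base 0x6188 + off 0x00 + 2 + imm 4 = 0x618e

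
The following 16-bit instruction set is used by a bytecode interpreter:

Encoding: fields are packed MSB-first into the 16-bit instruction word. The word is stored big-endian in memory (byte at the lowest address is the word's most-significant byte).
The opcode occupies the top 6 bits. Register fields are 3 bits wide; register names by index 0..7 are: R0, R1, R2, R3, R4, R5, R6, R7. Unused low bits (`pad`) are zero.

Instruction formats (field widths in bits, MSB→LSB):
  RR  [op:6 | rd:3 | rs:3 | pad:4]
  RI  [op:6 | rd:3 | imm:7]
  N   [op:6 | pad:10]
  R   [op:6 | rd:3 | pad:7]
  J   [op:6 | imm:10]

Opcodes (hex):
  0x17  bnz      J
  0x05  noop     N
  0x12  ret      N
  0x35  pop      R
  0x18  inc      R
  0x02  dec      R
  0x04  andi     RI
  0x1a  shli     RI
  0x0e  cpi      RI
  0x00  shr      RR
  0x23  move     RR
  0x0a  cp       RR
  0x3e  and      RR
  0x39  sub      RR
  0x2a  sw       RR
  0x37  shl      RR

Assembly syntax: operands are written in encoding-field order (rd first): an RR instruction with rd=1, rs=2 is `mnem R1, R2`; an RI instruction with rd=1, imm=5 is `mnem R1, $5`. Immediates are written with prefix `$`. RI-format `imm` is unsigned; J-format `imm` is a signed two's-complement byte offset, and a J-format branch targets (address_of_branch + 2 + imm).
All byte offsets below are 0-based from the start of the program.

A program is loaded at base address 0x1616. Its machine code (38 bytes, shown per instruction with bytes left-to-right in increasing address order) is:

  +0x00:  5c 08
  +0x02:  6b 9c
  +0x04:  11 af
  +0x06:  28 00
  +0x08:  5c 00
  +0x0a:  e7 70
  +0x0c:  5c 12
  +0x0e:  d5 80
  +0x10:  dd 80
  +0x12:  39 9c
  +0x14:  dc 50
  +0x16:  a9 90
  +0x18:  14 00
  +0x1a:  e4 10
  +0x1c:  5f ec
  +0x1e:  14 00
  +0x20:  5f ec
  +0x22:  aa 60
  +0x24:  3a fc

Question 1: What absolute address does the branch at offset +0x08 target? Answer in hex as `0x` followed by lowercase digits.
0x1620

off 0x08: read 5c 00 as big → 0x5c00
  top 6b → 0x17 → bnz [J]
  imm: (w>>0)&0x3ff=0x0 → $0
  target = base 0x1616 + off 0x08 + 2 + imm 0 = 0x1620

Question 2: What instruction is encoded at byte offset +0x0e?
[0e] d5 80 → 0xd580
  opcode bits[15:10]=0x35: pop/R
  rd@[9:7]=0x3 ⇒ R3

pop R3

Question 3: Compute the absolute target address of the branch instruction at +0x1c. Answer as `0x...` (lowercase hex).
off 0x1c: read 5f ec as big → 0x5fec
  top 6b → 0x17 → bnz [J]
  [9:0] imm=1004 (s10→-20) = $-20
  target = base 0x1616 + off 0x1c + 2 + imm -20 = 0x1620

0x1620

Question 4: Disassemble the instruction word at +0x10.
shl R3, R0

off 0x10: read dd 80 as big → 0xdd80
  opcode bits[15:10]=0x37: shl/RR
  [9:7] rd=3 = R3
  [6:4] rs=0 = R0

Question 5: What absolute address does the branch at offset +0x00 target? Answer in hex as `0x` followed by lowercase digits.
off 0x00: read 5c 08 as big → 0x5c08
  opcode bits[15:10]=0x17: bnz/J
  imm: (w>>0)&0x3ff=0x8 → $8
  target = base 0x1616 + off 0x00 + 2 + imm 8 = 0x1620

0x1620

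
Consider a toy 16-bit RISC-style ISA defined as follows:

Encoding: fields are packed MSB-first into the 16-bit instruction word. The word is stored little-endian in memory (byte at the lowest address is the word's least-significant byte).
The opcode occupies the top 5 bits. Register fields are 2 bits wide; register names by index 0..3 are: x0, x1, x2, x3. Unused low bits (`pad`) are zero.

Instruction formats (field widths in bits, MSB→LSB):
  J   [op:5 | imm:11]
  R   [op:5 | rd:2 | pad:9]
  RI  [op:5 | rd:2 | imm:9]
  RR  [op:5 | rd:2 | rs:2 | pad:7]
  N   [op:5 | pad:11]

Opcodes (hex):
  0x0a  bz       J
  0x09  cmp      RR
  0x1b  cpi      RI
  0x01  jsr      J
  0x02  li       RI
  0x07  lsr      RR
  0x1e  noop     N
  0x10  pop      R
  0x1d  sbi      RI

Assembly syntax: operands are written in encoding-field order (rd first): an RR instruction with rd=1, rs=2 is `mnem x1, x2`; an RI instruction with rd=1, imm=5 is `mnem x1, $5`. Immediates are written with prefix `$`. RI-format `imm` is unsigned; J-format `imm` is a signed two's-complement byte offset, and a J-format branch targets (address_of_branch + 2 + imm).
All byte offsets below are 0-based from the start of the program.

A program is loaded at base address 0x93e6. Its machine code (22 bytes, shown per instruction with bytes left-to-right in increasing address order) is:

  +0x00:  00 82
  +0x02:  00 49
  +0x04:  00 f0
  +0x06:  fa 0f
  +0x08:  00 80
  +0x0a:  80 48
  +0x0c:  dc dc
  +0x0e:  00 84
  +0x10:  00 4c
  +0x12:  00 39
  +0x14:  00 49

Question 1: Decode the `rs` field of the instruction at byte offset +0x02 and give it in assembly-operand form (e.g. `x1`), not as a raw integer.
+0x02: 00 49 ⇒ word 0x4900 (little)
  op=0x4900>>11=0x9 ⇒ cmp (RR)
  rd: (w>>9)&0x3=0x0 → x0
  rs: (w>>7)&0x3=0x2 → x2

x2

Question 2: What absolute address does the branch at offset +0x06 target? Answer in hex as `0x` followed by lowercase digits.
[06] fa 0f → 0x0ffa
  op=0x0ffa>>11=0x1 ⇒ jsr (J)
  imm@[10:0]=0x7fa (s11→-6) ⇒ $-6
  target = base 0x93e6 + off 0x06 + 2 + imm -6 = 0x93e8

0x93e8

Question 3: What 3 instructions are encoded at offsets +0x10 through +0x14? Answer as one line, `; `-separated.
cmp x2, x0; lsr x0, x2; cmp x0, x2

[10] 00 4c → 0x4c00
  top 5b → 0x9 → cmp [RR]
  rd: (w>>9)&0x3=0x2 → x2
  rs: (w>>7)&0x3=0x0 → x0
[12] 00 39 → 0x3900
  top 5b → 0x7 → lsr [RR]
  rd: (w>>9)&0x3=0x0 → x0
  rs: (w>>7)&0x3=0x2 → x2
[14] 00 49 → 0x4900
  top 5b → 0x9 → cmp [RR]
  rd: (w>>9)&0x3=0x0 → x0
  rs: (w>>7)&0x3=0x2 → x2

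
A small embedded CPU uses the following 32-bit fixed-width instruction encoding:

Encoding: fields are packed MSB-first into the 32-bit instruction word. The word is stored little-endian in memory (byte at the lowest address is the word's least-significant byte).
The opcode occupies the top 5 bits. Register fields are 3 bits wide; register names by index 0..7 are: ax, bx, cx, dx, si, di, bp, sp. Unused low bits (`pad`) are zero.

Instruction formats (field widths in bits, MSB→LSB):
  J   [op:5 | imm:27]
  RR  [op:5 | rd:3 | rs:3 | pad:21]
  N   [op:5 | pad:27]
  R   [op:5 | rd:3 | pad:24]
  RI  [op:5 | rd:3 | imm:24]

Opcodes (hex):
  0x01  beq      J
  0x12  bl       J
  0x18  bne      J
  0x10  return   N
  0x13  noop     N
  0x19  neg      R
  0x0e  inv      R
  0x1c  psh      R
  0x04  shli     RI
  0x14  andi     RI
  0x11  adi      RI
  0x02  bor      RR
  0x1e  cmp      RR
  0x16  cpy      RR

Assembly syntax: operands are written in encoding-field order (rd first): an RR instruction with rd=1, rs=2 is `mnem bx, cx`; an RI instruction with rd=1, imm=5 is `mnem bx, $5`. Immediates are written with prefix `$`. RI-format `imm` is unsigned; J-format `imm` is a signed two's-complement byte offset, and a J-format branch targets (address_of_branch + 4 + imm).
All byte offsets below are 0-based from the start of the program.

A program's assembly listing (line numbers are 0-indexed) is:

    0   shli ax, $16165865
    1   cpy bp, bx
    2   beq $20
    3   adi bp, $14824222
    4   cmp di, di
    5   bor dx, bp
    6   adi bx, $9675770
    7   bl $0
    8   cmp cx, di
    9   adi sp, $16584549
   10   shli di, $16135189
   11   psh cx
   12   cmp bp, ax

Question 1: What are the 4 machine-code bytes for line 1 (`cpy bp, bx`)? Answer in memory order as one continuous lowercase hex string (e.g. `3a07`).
1. cpy fields op=0x16:5|rd=6:3|rs=1:3|pad=0:21 → word b6200000h → 00 00 20 b6

000020b6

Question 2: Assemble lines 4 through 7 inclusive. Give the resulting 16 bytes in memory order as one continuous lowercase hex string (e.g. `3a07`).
L4: cmp op=0x1e:5|rd=5:3|rs=5:3|pad=0:21 ⇒ 0xf5a00000 ⇒ little 00 00 a0 f5
L5: bor op=0x2:5|rd=3:3|rs=6:3|pad=0:21 ⇒ 0x13c00000 ⇒ little 00 00 c0 13
L6: adi op=0x11:5|rd=1:3|imm=9675770:24 ⇒ 0x8993a3fa ⇒ little fa a3 93 89
L7: bl op=0x12:5|imm=0:27 ⇒ 0x90000000 ⇒ little 00 00 00 90

0000a0f50000c013faa3938900000090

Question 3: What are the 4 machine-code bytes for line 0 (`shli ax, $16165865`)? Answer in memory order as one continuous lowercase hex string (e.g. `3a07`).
0. shli fields op=0x4:5|rd=0:3|imm=16165865:24 → word 20f6abe9h → e9 ab f6 20

e9abf620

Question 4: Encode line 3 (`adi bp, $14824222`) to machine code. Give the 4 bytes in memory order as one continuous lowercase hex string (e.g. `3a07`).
3. adi fields op=0x11:5|rd=6:3|imm=14824222:24 → word 8ee2331eh → 1e 33 e2 8e

1e33e28e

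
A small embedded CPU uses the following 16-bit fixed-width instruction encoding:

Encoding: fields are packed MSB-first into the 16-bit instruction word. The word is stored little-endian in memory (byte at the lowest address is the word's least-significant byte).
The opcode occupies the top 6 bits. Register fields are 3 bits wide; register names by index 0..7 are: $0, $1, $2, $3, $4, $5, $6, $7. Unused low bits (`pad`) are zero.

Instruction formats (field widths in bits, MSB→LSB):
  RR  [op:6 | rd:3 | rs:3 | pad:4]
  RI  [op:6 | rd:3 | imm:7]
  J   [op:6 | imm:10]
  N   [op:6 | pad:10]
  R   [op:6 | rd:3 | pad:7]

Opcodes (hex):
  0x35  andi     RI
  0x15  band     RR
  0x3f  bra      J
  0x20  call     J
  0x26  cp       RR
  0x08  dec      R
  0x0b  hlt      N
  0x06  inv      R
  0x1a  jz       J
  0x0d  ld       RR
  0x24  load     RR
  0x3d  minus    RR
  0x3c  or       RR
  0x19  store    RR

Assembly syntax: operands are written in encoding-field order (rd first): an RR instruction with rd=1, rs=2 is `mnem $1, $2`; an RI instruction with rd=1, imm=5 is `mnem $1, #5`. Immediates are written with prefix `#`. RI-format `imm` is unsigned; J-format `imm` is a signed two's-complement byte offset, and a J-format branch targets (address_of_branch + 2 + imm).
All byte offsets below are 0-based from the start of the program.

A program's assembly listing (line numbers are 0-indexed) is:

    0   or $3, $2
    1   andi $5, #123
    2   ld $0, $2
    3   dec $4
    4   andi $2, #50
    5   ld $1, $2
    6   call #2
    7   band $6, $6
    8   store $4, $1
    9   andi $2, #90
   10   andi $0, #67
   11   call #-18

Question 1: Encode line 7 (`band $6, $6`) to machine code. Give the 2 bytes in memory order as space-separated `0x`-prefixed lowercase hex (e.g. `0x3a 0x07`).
0x60 0x57

7. band fields op=0x15:6|rd=6:3|rs=6:3|pad=0:4 → word 5760h → 60 57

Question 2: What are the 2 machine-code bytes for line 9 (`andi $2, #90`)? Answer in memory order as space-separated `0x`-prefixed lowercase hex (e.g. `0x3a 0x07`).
0x5a 0xd5

line 9 (andi): pack op=0x35:6|rd=2:3|imm=90:7 = 0xd55a; little→ 5a d5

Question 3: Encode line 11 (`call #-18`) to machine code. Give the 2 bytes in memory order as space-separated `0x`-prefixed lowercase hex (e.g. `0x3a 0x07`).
L11: call op=0x20:6|imm=-18:10 ⇒ 0x83ee ⇒ little ee 83

0xee 0x83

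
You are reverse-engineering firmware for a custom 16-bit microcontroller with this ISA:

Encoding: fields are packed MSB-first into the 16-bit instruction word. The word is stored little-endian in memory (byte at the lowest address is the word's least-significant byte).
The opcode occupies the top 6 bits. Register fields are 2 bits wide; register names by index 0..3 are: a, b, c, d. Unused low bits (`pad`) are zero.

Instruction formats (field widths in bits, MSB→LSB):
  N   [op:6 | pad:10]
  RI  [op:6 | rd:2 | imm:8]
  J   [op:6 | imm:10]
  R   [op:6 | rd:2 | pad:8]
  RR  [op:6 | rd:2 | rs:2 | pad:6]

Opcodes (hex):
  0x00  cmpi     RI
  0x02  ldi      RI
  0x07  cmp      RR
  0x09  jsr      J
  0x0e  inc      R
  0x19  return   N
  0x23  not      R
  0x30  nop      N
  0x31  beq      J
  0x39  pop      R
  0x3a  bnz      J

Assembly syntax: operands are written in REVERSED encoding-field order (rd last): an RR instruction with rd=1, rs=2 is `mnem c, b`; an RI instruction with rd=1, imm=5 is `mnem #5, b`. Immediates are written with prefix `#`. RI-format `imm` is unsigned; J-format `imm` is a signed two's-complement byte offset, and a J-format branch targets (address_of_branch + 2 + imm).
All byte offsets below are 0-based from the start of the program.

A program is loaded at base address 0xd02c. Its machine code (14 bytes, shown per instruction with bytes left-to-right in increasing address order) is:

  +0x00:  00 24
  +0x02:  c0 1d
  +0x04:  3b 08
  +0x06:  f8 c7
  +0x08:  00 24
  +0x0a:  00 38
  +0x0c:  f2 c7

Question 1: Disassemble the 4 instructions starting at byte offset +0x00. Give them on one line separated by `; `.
jsr #0; cmp d, b; ldi #59, a; beq #-8

@+00  little-endian(00 24) = 0x2400
  op=0x2400>>10=0x9 ⇒ jsr (J)
  imm@[9:0]=0x0 ⇒ #0
@+02  little-endian(c0 1d) = 0x1dc0
  op=0x1dc0>>10=0x7 ⇒ cmp (RR)
  rd@[9:8]=0x1 ⇒ b
  rs@[7:6]=0x3 ⇒ d
@+04  little-endian(3b 08) = 0x083b
  op=0x083b>>10=0x2 ⇒ ldi (RI)
  rd@[9:8]=0x0 ⇒ a
  imm@[7:0]=0x3b ⇒ #59
@+06  little-endian(f8 c7) = 0xc7f8
  op=0xc7f8>>10=0x31 ⇒ beq (J)
  imm@[9:0]=0x3f8 (s10→-8) ⇒ #-8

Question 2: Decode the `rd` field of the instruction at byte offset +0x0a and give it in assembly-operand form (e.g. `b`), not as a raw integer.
off 0x0a: read 00 38 as little → 0x3800
  op=0x3800>>10=0xe ⇒ inc (R)
  rd: (w>>8)&0x3=0x0 → a

a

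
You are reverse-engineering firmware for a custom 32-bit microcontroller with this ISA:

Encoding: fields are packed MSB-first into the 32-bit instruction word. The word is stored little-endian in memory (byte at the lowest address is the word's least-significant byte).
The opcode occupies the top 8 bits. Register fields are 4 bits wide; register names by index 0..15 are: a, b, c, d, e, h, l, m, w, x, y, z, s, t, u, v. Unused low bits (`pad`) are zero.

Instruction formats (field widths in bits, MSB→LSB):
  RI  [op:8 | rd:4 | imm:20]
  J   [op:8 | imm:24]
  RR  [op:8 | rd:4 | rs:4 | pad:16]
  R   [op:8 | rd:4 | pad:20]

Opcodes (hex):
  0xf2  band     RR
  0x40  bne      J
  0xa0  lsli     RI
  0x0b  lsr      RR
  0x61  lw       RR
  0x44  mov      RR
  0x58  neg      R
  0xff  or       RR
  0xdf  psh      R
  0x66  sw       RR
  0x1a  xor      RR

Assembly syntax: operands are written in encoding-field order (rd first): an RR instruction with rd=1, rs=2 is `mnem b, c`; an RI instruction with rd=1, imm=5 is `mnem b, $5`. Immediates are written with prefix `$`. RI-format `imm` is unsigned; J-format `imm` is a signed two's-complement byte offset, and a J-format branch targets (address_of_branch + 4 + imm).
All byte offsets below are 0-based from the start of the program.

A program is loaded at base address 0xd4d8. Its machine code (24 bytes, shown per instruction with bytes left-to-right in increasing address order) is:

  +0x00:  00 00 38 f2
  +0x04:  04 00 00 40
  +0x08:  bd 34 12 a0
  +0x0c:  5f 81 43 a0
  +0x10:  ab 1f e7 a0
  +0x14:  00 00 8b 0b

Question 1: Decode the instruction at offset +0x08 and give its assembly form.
+0x08: bd 34 12 a0 ⇒ word 0xa01234bd (little)
  opcode bits[31:24]=0xa0: lsli/RI
  rd@[23:20]=0x1 ⇒ b
  imm@[19:0]=0x234bd ⇒ $144573

lsli b, $144573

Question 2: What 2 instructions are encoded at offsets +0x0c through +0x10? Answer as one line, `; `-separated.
+0x0c: 5f 81 43 a0 ⇒ word 0xa043815f (little)
  opcode bits[31:24]=0xa0: lsli/RI
  rd: (w>>20)&0xf=0x4 → e
  imm: (w>>0)&0xfffff=0x3815f → $229727
+0x10: ab 1f e7 a0 ⇒ word 0xa0e71fab (little)
  opcode bits[31:24]=0xa0: lsli/RI
  rd: (w>>20)&0xf=0xe → u
  imm: (w>>0)&0xfffff=0x71fab → $466859

lsli e, $229727; lsli u, $466859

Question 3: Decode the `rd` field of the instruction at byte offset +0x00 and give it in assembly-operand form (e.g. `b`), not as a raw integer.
[00] 00 00 38 f2 → 0xf2380000
  op=0xf2380000>>24=0xf2 ⇒ band (RR)
  [23:20] rd=3 = d
  [19:16] rs=8 = w

d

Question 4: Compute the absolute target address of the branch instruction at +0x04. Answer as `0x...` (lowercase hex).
0xd4e4

off 0x04: read 04 00 00 40 as little → 0x40000004
  opcode bits[31:24]=0x40: bne/J
  [23:0] imm=4 = $4
  target = base 0xd4d8 + off 0x04 + 4 + imm 4 = 0xd4e4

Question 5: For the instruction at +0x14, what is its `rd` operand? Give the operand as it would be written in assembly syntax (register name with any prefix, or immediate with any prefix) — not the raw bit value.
w

[14] 00 00 8b 0b → 0x0b8b0000
  opcode bits[31:24]=0xb: lsr/RR
  rd@[23:20]=0x8 ⇒ w
  rs@[19:16]=0xb ⇒ z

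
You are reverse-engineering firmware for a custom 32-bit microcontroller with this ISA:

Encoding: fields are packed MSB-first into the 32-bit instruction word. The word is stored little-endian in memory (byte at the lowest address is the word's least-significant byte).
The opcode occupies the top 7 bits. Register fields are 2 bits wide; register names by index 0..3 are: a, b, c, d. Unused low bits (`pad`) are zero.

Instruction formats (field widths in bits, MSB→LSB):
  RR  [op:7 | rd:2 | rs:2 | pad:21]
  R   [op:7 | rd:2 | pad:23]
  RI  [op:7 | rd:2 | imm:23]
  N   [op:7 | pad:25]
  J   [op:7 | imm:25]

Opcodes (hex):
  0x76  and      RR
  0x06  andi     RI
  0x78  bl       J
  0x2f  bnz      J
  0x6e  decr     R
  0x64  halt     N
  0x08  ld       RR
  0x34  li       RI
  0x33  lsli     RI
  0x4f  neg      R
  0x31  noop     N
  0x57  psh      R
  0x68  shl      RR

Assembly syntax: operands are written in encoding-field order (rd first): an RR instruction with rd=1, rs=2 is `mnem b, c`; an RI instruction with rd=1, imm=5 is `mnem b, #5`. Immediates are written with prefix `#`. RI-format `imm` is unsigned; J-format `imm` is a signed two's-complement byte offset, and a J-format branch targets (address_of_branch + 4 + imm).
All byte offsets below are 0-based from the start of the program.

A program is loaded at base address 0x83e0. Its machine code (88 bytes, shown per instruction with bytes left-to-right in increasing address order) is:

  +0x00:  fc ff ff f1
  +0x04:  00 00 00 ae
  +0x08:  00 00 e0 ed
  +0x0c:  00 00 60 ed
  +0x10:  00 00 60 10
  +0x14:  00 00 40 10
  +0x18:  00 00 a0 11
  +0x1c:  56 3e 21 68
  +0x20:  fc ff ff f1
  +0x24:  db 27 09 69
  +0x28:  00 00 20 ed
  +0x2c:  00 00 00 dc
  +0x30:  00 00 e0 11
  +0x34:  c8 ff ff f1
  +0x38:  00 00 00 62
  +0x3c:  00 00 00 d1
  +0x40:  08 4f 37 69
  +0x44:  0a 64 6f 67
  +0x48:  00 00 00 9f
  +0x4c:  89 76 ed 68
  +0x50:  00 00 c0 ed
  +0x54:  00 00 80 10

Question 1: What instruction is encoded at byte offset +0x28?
and c, b

+0x28: 00 00 20 ed ⇒ word 0xed200000 (little)
  top 7b → 0x76 → and [RR]
  [24:23] rd=2 = c
  [22:21] rs=1 = b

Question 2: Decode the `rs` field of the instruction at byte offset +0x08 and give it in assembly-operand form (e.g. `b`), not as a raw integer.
d

+0x08: 00 00 e0 ed ⇒ word 0xede00000 (little)
  opcode bits[31:25]=0x76: and/RR
  rd: (w>>23)&0x3=0x3 → d
  rs: (w>>21)&0x3=0x3 → d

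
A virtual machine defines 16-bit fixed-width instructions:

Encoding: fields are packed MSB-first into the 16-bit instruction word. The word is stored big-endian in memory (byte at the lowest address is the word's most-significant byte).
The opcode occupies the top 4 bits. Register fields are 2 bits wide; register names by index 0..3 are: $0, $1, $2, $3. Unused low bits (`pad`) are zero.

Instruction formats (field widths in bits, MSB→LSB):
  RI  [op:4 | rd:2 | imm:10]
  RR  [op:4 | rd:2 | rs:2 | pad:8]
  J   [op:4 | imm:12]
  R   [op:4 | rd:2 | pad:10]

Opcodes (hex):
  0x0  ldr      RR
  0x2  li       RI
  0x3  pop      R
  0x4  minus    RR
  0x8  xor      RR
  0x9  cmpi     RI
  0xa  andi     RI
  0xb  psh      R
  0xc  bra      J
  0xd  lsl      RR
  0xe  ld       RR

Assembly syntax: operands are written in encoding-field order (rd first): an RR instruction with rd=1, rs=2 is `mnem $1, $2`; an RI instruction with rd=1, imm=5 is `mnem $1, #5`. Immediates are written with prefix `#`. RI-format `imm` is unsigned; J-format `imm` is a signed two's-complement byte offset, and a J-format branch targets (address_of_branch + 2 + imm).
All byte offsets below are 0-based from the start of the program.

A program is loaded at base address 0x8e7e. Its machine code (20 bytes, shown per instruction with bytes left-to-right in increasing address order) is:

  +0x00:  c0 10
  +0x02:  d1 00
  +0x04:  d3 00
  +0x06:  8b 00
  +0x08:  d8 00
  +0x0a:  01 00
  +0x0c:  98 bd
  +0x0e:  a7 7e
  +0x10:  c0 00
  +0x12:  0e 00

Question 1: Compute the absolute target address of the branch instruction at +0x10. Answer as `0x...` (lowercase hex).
0x8e90

off 0x10: read c0 00 as big → 0xc000
  opcode bits[15:12]=0xc: bra/J
  [11:0] imm=0 = #0
  target = base 0x8e7e + off 0x10 + 2 + imm 0 = 0x8e90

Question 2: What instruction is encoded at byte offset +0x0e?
andi $1, #894

+0x0e: a7 7e ⇒ word 0xa77e (big)
  opcode bits[15:12]=0xa: andi/RI
  rd@[11:10]=0x1 ⇒ $1
  imm@[9:0]=0x37e ⇒ #894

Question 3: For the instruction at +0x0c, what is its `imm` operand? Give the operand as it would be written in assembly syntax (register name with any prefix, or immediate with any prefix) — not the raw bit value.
+0x0c: 98 bd ⇒ word 0x98bd (big)
  op=0x98bd>>12=0x9 ⇒ cmpi (RI)
  rd: (w>>10)&0x3=0x2 → $2
  imm: (w>>0)&0x3ff=0xbd → #189

#189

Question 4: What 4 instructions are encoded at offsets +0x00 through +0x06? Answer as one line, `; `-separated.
off 0x00: read c0 10 as big → 0xc010
  top 4b → 0xc → bra [J]
  imm: (w>>0)&0xfff=0x10 → #16
off 0x02: read d1 00 as big → 0xd100
  top 4b → 0xd → lsl [RR]
  rd: (w>>10)&0x3=0x0 → $0
  rs: (w>>8)&0x3=0x1 → $1
off 0x04: read d3 00 as big → 0xd300
  top 4b → 0xd → lsl [RR]
  rd: (w>>10)&0x3=0x0 → $0
  rs: (w>>8)&0x3=0x3 → $3
off 0x06: read 8b 00 as big → 0x8b00
  top 4b → 0x8 → xor [RR]
  rd: (w>>10)&0x3=0x2 → $2
  rs: (w>>8)&0x3=0x3 → $3

bra #16; lsl $0, $1; lsl $0, $3; xor $2, $3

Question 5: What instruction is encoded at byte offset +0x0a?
+0x0a: 01 00 ⇒ word 0x0100 (big)
  op=0x0100>>12=0x0 ⇒ ldr (RR)
  [11:10] rd=0 = $0
  [9:8] rs=1 = $1

ldr $0, $1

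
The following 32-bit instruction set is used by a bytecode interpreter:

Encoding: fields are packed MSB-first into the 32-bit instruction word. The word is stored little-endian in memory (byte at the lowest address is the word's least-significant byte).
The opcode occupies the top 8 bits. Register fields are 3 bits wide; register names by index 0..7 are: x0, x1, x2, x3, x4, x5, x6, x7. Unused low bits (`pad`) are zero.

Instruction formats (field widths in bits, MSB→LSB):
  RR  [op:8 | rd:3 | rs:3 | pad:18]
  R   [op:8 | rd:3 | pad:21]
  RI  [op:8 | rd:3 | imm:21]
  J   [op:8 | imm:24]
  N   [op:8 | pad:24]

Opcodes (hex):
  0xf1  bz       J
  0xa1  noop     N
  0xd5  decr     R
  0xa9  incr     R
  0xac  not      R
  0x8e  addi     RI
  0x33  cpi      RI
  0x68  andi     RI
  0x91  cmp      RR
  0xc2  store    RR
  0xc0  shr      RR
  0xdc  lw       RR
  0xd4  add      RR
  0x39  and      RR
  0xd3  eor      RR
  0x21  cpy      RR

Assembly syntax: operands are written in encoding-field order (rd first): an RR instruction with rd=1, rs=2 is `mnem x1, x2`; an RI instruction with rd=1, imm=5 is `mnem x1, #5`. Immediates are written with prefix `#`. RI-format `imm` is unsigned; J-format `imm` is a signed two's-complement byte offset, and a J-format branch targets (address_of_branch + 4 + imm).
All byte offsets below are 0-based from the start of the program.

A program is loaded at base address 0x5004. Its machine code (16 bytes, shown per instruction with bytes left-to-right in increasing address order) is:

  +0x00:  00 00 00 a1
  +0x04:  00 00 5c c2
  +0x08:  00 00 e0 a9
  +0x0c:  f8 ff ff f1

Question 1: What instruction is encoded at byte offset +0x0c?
[0c] f8 ff ff f1 → 0xf1fffff8
  op=0xf1fffff8>>24=0xf1 ⇒ bz (J)
  imm@[23:0]=0xfffff8 (s24→-8) ⇒ #-8

bz #-8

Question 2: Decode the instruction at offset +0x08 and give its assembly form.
off 0x08: read 00 00 e0 a9 as little → 0xa9e00000
  top 8b → 0xa9 → incr [R]
  [23:21] rd=7 = x7

incr x7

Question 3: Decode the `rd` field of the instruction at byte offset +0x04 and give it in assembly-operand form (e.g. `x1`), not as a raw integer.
x2

[04] 00 00 5c c2 → 0xc25c0000
  op=0xc25c0000>>24=0xc2 ⇒ store (RR)
  [23:21] rd=2 = x2
  [20:18] rs=7 = x7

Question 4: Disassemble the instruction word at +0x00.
noop

@+00  little-endian(00 00 00 a1) = 0xa1000000
  top 8b → 0xa1 → noop [N]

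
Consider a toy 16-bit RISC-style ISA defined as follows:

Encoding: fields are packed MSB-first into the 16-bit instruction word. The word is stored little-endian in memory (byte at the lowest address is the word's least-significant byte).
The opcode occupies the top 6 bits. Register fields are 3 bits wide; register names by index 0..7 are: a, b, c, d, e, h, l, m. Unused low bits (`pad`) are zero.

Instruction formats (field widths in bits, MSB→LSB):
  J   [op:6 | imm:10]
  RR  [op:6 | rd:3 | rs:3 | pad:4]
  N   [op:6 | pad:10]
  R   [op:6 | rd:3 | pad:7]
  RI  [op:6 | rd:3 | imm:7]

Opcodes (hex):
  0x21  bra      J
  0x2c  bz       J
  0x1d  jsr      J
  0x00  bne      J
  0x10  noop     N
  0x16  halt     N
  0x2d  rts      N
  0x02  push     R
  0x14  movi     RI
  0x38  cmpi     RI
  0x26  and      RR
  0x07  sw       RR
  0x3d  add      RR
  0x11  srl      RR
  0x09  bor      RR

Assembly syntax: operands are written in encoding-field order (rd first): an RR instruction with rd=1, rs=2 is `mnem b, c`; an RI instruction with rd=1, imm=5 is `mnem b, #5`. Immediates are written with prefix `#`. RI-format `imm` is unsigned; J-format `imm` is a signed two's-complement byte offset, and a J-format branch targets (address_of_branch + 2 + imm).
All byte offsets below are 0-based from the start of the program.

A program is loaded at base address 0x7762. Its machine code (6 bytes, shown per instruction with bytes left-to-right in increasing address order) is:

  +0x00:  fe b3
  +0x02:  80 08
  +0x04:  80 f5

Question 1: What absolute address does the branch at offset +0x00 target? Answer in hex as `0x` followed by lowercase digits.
off 0x00: read fe b3 as little → 0xb3fe
  op=0xb3fe>>10=0x2c ⇒ bz (J)
  imm@[9:0]=0x3fe (s10→-2) ⇒ #-2
  target = base 0x7762 + off 0x00 + 2 + imm -2 = 0x7762

0x7762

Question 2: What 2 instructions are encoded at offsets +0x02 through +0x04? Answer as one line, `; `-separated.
@+02  little-endian(80 08) = 0x0880
  top 6b → 0x2 → push [R]
  rd@[9:7]=0x1 ⇒ b
@+04  little-endian(80 f5) = 0xf580
  top 6b → 0x3d → add [RR]
  rd@[9:7]=0x3 ⇒ d
  rs@[6:4]=0x0 ⇒ a

push b; add d, a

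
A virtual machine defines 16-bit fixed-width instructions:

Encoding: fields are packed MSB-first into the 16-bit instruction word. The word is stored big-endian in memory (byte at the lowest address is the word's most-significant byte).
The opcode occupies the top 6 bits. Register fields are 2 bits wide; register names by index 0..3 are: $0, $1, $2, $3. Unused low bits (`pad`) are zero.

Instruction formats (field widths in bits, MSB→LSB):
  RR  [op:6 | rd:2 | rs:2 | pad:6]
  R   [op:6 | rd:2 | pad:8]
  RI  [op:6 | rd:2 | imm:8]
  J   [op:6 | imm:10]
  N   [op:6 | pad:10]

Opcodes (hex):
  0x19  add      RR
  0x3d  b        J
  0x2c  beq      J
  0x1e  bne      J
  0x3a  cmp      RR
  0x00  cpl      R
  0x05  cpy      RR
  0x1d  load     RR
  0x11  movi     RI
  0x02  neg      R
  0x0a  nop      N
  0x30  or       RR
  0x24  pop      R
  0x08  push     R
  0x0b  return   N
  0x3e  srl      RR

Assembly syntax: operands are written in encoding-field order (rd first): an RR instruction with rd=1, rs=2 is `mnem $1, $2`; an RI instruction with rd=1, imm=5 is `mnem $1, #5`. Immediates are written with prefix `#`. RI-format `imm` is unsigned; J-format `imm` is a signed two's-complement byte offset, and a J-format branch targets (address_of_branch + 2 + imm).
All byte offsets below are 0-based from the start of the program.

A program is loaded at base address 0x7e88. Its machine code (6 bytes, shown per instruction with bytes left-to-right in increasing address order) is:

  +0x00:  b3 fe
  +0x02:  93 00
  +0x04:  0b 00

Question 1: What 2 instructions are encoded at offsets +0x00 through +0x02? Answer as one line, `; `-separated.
[00] b3 fe → 0xb3fe
  top 6b → 0x2c → beq [J]
  [9:0] imm=1022 (s10→-2) = #-2
[02] 93 00 → 0x9300
  top 6b → 0x24 → pop [R]
  [9:8] rd=3 = $3

beq #-2; pop $3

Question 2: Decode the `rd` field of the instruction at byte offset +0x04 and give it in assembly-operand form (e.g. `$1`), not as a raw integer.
[04] 0b 00 → 0x0b00
  opcode bits[15:10]=0x2: neg/R
  rd@[9:8]=0x3 ⇒ $3

$3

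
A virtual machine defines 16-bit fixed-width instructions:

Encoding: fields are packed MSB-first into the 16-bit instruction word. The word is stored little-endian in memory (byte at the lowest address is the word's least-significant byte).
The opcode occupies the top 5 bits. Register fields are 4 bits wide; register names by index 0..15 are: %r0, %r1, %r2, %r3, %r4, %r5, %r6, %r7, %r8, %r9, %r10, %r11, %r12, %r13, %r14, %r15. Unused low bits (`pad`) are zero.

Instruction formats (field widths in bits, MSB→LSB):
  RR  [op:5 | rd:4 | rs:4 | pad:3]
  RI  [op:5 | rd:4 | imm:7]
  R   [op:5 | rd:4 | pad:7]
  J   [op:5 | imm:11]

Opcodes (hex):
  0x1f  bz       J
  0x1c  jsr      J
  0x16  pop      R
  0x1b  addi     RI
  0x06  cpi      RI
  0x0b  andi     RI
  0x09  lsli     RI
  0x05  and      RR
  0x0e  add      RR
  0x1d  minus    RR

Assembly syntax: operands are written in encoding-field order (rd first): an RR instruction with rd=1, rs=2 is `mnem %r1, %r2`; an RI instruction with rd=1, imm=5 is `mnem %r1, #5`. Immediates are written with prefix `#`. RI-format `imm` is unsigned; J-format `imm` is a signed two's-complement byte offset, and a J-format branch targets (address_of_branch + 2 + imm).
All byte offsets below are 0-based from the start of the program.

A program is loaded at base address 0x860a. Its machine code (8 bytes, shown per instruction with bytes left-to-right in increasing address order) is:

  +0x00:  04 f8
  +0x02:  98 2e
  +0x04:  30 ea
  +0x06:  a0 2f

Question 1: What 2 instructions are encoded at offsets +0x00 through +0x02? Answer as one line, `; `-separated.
bz #4; and %r13, %r3

[00] 04 f8 → 0xf804
  top 5b → 0x1f → bz [J]
  imm@[10:0]=0x4 ⇒ #4
[02] 98 2e → 0x2e98
  top 5b → 0x5 → and [RR]
  rd@[10:7]=0xd ⇒ %r13
  rs@[6:3]=0x3 ⇒ %r3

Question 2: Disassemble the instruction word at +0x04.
[04] 30 ea → 0xea30
  top 5b → 0x1d → minus [RR]
  [10:7] rd=4 = %r4
  [6:3] rs=6 = %r6

minus %r4, %r6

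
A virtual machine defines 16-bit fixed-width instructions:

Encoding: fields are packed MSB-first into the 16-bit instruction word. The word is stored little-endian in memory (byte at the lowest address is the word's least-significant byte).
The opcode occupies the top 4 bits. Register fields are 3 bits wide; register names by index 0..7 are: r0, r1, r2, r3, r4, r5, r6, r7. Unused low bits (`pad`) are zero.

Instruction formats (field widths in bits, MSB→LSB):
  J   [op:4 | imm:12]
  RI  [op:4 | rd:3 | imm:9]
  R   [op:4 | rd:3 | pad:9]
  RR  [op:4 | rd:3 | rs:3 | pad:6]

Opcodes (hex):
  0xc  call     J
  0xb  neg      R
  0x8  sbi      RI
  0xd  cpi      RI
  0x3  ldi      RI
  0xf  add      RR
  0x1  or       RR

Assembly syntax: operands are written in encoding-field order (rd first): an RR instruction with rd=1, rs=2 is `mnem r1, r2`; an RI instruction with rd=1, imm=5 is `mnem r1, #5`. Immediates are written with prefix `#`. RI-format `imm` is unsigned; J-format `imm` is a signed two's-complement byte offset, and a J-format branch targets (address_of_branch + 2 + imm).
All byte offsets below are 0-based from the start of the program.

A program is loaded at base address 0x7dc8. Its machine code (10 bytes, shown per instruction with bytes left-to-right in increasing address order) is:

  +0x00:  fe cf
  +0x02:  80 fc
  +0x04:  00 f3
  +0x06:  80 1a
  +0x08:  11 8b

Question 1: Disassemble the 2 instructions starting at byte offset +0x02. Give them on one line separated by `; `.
@+02  little-endian(80 fc) = 0xfc80
  opcode bits[15:12]=0xf: add/RR
  [11:9] rd=6 = r6
  [8:6] rs=2 = r2
@+04  little-endian(00 f3) = 0xf300
  opcode bits[15:12]=0xf: add/RR
  [11:9] rd=1 = r1
  [8:6] rs=4 = r4

add r6, r2; add r1, r4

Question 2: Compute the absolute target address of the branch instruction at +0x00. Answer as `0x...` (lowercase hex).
@+00  little-endian(fe cf) = 0xcffe
  top 4b → 0xc → call [J]
  imm@[11:0]=0xffe (s12→-2) ⇒ #-2
  target = base 0x7dc8 + off 0x00 + 2 + imm -2 = 0x7dc8

0x7dc8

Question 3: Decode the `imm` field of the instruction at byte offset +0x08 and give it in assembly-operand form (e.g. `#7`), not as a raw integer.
@+08  little-endian(11 8b) = 0x8b11
  top 4b → 0x8 → sbi [RI]
  [11:9] rd=5 = r5
  [8:0] imm=273 = #273

#273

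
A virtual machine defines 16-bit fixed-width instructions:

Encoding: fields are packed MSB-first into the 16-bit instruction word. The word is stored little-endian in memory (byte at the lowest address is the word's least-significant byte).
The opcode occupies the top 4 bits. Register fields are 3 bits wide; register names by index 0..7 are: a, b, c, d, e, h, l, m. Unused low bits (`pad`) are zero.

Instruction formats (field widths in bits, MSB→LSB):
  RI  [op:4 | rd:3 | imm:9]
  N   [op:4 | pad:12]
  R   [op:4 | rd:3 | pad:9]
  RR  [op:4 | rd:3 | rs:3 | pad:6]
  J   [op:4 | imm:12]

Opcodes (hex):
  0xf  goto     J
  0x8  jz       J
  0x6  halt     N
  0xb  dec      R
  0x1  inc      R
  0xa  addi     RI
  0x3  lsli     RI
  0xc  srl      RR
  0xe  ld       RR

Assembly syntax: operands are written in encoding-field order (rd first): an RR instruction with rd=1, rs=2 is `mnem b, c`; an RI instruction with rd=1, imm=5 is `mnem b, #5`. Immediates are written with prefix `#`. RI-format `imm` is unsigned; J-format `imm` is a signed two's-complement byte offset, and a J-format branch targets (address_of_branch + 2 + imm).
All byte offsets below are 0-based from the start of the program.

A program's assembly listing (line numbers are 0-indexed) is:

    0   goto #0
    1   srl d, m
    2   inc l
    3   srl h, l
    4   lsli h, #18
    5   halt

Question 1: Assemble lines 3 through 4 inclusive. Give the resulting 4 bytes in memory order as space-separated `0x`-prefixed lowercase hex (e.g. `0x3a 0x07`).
L3: srl op=0xc:4|rd=5:3|rs=6:3|pad=0:6 ⇒ 0xcb80 ⇒ little 80 cb
L4: lsli op=0x3:4|rd=5:3|imm=18:9 ⇒ 0x3a12 ⇒ little 12 3a

0x80 0xcb 0x12 0x3a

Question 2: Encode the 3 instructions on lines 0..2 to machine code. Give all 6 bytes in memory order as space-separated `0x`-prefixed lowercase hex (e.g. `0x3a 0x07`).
0x00 0xf0 0xc0 0xc7 0x00 0x1c

0. goto fields op=0xf:4|imm=0:12 → word f000h → 00 f0
1. srl fields op=0xc:4|rd=3:3|rs=7:3|pad=0:6 → word c7c0h → c0 c7
2. inc fields op=0x1:4|rd=6:3|pad=0:9 → word 1c00h → 00 1c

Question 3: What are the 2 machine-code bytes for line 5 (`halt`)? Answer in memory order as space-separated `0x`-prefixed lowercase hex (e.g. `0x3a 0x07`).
5. halt fields op=0x6:4|pad=0:12 → word 6000h → 00 60

0x00 0x60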